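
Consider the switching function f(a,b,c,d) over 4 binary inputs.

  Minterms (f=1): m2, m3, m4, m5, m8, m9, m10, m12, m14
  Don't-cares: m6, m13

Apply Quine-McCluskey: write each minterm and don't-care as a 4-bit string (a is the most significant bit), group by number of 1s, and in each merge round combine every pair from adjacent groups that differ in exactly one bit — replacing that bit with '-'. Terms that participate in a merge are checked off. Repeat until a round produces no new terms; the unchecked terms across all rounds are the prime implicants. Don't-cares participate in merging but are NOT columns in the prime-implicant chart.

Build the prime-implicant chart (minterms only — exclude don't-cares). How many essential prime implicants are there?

size-2^0 implicants → 0010(✓)  0011(✓)  0100(✓)  0101(✓)  0110(✓)  1000(✓)  1001(✓)  1010(✓)  1100(✓)  1101(✓)  1110(✓)
size-2^1 implicants → -010(✓)  -100(✓)  -101(✓)  -110(✓)  0-10(✓)  001-  01-0(✓)  010-(✓)  1-00(✓)  1-01(✓)  1-10(✓)  10-0(✓)  100-(✓)  11-0(✓)  110-(✓)
size-2^2 implicants → --10  -1-0  -10-  1--0  1-0-
Unchecked terms (primes): --10, -1-0, -10-, 001-, 1--0, 1-0-
Minterm coverage:
  m2 ⊆ --10,001-
  m3 ⊆ 001- [E]
  m4 ⊆ -1-0,-10-
  m5 ⊆ -10- [E]
  m8 ⊆ 1--0,1-0-
  m9 ⊆ 1-0- [E]
  m10 ⊆ --10,1--0
  m12 ⊆ -1-0,-10-,1--0,1-0-
  m14 ⊆ --10,-1-0,1--0
E = {-10-, 001-, 1-0-}

3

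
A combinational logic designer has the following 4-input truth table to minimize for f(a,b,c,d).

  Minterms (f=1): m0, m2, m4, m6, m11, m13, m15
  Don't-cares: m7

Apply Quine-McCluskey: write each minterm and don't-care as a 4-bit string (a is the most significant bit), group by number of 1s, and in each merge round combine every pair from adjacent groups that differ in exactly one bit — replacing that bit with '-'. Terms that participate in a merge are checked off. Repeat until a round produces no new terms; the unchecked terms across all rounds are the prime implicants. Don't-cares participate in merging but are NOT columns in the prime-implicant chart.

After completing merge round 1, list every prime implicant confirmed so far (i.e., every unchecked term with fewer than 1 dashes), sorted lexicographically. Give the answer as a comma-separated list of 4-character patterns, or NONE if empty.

size-2^0 implicants → 0000(✓)  0010(✓)  0100(✓)  0110(✓)  0111(✓)  1011(✓)  1101(✓)  1111(✓)
size-2^1 implicants → -111  0-00(✓)  0-10(✓)  00-0(✓)  01-0(✓)  011-  1-11  11-1
size-2^2 implicants → 0--0
Unchecked terms (primes): -111, 0--0, 011-, 1-11, 11-1

NONE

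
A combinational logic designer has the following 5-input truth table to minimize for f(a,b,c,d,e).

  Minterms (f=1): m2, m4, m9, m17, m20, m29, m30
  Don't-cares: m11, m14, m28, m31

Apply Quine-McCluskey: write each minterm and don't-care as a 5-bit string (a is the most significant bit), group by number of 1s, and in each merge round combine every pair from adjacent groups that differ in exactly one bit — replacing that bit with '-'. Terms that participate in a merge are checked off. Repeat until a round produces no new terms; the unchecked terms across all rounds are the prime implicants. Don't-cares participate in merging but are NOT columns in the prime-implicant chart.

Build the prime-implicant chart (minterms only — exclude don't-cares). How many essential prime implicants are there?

size-2^0 implicants → 00010  00100(✓)  01001(✓)  01011(✓)  01110(✓)  10001  10100(✓)  11100(✓)  11101(✓)  11110(✓)  11111(✓)
size-2^1 implicants → -0100  -1110  010-1  1-100  111-0(✓)  111-1(✓)  1110-(✓)  1111-(✓)
size-2^2 implicants → 111--
Unchecked terms (primes): -0100, -1110, 00010, 010-1, 1-100, 10001, 111--
Minterm coverage:
  m2 ⊆ 00010 [E]
  m4 ⊆ -0100 [E]
  m9 ⊆ 010-1 [E]
  m17 ⊆ 10001 [E]
  m20 ⊆ -0100,1-100
  m29 ⊆ 111-- [E]
  m30 ⊆ -1110,111--
E = {-0100, 00010, 010-1, 10001, 111--}

5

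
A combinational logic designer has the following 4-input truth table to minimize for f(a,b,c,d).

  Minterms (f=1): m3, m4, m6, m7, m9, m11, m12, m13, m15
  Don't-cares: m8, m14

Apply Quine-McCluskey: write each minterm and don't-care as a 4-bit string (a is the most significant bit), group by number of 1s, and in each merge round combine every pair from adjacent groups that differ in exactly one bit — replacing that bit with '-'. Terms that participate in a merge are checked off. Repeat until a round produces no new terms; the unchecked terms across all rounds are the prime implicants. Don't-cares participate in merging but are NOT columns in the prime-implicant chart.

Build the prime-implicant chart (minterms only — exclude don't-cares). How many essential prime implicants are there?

2

Round 0: 0011✓ 0100✓ 0110✓ 0111✓ 1000✓ 1001✓ 1011✓ 1100✓ 1101✓ 1110✓ 1111✓
Round 1: -011✓ -100✓ -110✓ -111✓ 0-11✓ 01-0✓ 011-✓ 1-00✓ 1-01✓ 1-11✓ 10-1✓ 100-✓ 11-0✓ 11-1✓ 110-✓ 111-✓
Round 2: --11 -1-0 -11- 1--1 1-0- 11--
PIs = {--11, -1-0, -11-, 1--1, 1-0-, 11--}
Coverage chart:
  m3: --11 ←essential
  m4: -1-0 ←essential
  m6: -1-0,-11-
  m7: --11,-11-
  m9: 1--1,1-0-
  m11: --11,1--1
  m12: -1-0,1-0-,11--
  m13: 1--1,1-0-,11--
  m15: --11,-11-,1--1,11--
Essential: --11, -1-0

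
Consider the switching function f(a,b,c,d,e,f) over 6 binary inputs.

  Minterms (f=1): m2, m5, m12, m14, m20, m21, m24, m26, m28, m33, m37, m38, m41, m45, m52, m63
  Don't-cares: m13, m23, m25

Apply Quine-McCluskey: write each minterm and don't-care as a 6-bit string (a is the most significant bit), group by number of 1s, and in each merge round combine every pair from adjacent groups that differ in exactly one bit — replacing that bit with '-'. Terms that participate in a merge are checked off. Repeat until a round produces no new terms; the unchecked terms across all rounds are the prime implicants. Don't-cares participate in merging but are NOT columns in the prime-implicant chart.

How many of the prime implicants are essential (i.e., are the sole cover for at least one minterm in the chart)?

size-2^0 implicants → 000010  000101(✓)  001100(✓)  001101(✓)  001110(✓)  010100(✓)  010101(✓)  010111(✓)  011000(✓)  011001(✓)  011010(✓)  011100(✓)  100001(✓)  100101(✓)  100110  101001(✓)  101101(✓)  110100(✓)  111111
size-2^1 implicants → -00101(✓)  -01101(✓)  -10100  0-0101  0-1100  00-101(✓)  0011-0  00110-  01-100  0101-1  01010-  011-00  0110-0  01100-  10-001(✓)  10-101(✓)  100-01(✓)  101-01(✓)
size-2^2 implicants → -0-101  10--01
Unchecked terms (primes): -0-101, -10100, 0-0101, 0-1100, 000010, 0011-0, 00110-, 01-100, 0101-1, 01010-, 011-00, 0110-0, 01100-, 10--01, 100110, 111111
Minterm coverage:
  m2 ⊆ 000010 [E]
  m5 ⊆ -0-101,0-0101
  m12 ⊆ 0-1100,0011-0,00110-
  m14 ⊆ 0011-0 [E]
  m20 ⊆ -10100,01-100,01010-
  m21 ⊆ 0-0101,0101-1,01010-
  m24 ⊆ 011-00,0110-0,01100-
  m26 ⊆ 0110-0 [E]
  m28 ⊆ 0-1100,01-100,011-00
  m33 ⊆ 10--01 [E]
  m37 ⊆ -0-101,10--01
  m38 ⊆ 100110 [E]
  m41 ⊆ 10--01 [E]
  m45 ⊆ -0-101,10--01
  m52 ⊆ -10100 [E]
  m63 ⊆ 111111 [E]
E = {-10100, 000010, 0011-0, 0110-0, 10--01, 100110, 111111}

7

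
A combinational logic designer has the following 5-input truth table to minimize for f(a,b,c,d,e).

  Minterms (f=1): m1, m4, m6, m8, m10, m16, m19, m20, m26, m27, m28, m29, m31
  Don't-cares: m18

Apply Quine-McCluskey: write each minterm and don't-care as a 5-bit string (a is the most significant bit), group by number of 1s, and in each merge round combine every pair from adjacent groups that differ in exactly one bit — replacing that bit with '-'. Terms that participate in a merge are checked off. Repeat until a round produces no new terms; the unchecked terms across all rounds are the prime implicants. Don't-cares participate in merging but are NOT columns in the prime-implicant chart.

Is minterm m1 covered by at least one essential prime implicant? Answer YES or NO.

Round 0: 00001 00100✓ 00110✓ 01000✓ 01010✓ 10000✓ 10010✓ 10011✓ 10100✓ 11010✓ 11011✓ 11100✓ 11101✓ 11111✓
Round 1: -0100 -1010 001-0 010-0 1-010✓ 1-011✓ 1-100 10-00 100-0 1001-✓ 11-11 1101-✓ 111-1 1110-
Round 2: 1-01-
PIs = {-0100, -1010, 00001, 001-0, 010-0, 1-01-, 1-100, 10-00, 100-0, 11-11, 111-1, 1110-}
Coverage chart:
  m1: 00001 ←essential
  m4: -0100,001-0
  m6: 001-0 ←essential
  m8: 010-0 ←essential
  m10: -1010,010-0
  m16: 10-00,100-0
  m19: 1-01- ←essential
  m20: -0100,1-100,10-00
  m26: -1010,1-01-
  m27: 1-01-,11-11
  m28: 1-100,1110-
  m29: 111-1,1110-
  m31: 11-11,111-1
Essential: 00001, 001-0, 010-0, 1-01-

YES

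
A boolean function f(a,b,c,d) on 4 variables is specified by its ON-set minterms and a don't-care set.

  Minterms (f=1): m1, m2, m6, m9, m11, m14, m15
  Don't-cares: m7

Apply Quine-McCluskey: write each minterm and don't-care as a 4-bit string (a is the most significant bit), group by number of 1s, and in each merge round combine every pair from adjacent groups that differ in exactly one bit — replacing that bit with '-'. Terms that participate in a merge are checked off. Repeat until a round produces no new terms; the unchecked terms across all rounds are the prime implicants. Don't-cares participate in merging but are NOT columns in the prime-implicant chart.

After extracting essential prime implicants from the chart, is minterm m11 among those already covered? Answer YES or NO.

size-2^0 implicants → 0001(✓)  0010(✓)  0110(✓)  0111(✓)  1001(✓)  1011(✓)  1110(✓)  1111(✓)
size-2^1 implicants → -001  -110(✓)  -111(✓)  0-10  011-(✓)  1-11  10-1  111-(✓)
size-2^2 implicants → -11-
Unchecked terms (primes): -001, -11-, 0-10, 1-11, 10-1
Minterm coverage:
  m1 ⊆ -001 [E]
  m2 ⊆ 0-10 [E]
  m6 ⊆ -11-,0-10
  m9 ⊆ -001,10-1
  m11 ⊆ 1-11,10-1
  m14 ⊆ -11- [E]
  m15 ⊆ -11-,1-11
E = {-001, -11-, 0-10}

NO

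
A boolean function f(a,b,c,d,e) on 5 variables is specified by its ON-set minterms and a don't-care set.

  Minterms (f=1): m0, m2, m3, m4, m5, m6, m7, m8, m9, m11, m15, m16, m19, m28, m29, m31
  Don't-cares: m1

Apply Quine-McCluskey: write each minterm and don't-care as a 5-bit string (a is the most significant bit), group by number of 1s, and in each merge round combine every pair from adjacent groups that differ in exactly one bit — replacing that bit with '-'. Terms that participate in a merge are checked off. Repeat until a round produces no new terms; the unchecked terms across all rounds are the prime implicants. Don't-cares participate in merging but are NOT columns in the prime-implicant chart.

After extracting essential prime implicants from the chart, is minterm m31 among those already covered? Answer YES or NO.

size-2^0 implicants → 00000(✓)  00001(✓)  00010(✓)  00011(✓)  00100(✓)  00101(✓)  00110(✓)  00111(✓)  01000(✓)  01001(✓)  01011(✓)  01111(✓)  10000(✓)  10011(✓)  11100(✓)  11101(✓)  11111(✓)
size-2^1 implicants → -0000  -0011  -1111  0-000(✓)  0-001(✓)  0-011(✓)  0-111(✓)  00-00(✓)  00-01(✓)  00-10(✓)  00-11(✓)  000-0(✓)  000-1(✓)  0000-(✓)  0001-(✓)  001-0(✓)  001-1(✓)  0010-(✓)  0011-(✓)  01-11(✓)  010-1(✓)  0100-(✓)  111-1  1110-
size-2^2 implicants → 0--11  0-0-1  0-00-  00--0(✓)  00--1(✓)  00-0-(✓)  00-1-(✓)  000--(✓)  001--(✓)
size-2^3 implicants → 00---
Unchecked terms (primes): -0000, -0011, -1111, 0--11, 0-0-1, 0-00-, 00---, 111-1, 1110-
Minterm coverage:
  m0 ⊆ -0000,0-00-,00---
  m2 ⊆ 00--- [E]
  m3 ⊆ -0011,0--11,0-0-1,00---
  m4 ⊆ 00--- [E]
  m5 ⊆ 00--- [E]
  m6 ⊆ 00--- [E]
  m7 ⊆ 0--11,00---
  m8 ⊆ 0-00- [E]
  m9 ⊆ 0-0-1,0-00-
  m11 ⊆ 0--11,0-0-1
  m15 ⊆ -1111,0--11
  m16 ⊆ -0000 [E]
  m19 ⊆ -0011 [E]
  m28 ⊆ 1110- [E]
  m29 ⊆ 111-1,1110-
  m31 ⊆ -1111,111-1
E = {-0000, -0011, 0-00-, 00---, 1110-}

NO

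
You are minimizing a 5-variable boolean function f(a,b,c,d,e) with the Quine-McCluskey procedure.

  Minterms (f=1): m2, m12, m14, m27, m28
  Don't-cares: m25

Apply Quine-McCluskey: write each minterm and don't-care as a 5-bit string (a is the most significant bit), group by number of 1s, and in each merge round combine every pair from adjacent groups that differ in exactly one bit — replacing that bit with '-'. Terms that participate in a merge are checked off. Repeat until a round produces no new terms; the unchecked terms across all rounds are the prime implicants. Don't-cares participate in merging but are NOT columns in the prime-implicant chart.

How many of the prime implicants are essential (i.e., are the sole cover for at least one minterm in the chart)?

4

[col 0] 00010, 01100*, 01110*, 11001*, 11011*, 11100*
[col 1] -1100, 011-0, 110-1
Prime implicants: -1100, 00010, 011-0, 110-1
PI chart (minterm → PIs covering it):
  2 | 00010  (sole → essential)
  12 | -1100,011-0
  14 | 011-0  (sole → essential)
  27 | 110-1  (sole → essential)
  28 | -1100  (sole → essential)
Essential prime implicants: -1100, 00010, 011-0, 110-1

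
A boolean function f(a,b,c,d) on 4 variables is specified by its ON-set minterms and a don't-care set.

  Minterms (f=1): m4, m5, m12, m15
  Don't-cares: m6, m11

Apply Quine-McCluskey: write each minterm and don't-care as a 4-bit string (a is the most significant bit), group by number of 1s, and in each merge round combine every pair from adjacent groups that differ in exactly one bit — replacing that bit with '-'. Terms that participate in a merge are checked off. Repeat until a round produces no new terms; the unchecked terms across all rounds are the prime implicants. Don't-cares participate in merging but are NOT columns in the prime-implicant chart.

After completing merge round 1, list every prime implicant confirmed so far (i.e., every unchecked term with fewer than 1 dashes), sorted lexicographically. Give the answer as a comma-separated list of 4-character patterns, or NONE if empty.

[col 0] 0100*, 0101*, 0110*, 1011*, 1100*, 1111*
[col 1] -100, 01-0, 010-, 1-11
Prime implicants: -100, 01-0, 010-, 1-11

NONE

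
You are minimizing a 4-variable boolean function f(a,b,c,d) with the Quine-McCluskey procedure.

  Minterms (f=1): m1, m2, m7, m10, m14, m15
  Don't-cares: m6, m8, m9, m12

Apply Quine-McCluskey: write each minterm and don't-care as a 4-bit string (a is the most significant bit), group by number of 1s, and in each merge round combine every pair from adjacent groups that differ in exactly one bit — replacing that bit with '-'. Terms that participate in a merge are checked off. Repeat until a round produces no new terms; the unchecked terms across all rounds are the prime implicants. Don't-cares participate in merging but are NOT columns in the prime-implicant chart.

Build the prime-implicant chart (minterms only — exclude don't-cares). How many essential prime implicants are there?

[col 0] 0001*, 0010*, 0110*, 0111*, 1000*, 1001*, 1010*, 1100*, 1110*, 1111*
[col 1] -001, -010*, -110*, -111*, 0-10*, 011-*, 1-00*, 1-10*, 10-0*, 100-, 11-0*, 111-*
[col 2] --10, -11-, 1--0
Prime implicants: --10, -001, -11-, 1--0, 100-
PI chart (minterm → PIs covering it):
  1 | -001  (sole → essential)
  2 | --10  (sole → essential)
  7 | -11-  (sole → essential)
  10 | --10,1--0
  14 | --10,-11-,1--0
  15 | -11-  (sole → essential)
Essential prime implicants: --10, -001, -11-

3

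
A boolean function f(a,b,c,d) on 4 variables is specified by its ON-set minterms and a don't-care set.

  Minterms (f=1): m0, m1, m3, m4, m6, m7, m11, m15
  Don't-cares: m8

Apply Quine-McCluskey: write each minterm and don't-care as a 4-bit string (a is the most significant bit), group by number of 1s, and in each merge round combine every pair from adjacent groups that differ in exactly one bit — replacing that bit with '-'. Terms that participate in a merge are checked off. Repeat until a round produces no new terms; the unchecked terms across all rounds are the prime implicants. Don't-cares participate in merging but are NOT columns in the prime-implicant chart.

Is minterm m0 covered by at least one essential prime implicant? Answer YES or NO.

NO

[col 0] 0000*, 0001*, 0011*, 0100*, 0110*, 0111*, 1000*, 1011*, 1111*
[col 1] -000, -011*, -111*, 0-00, 0-11*, 00-1, 000-, 01-0, 011-, 1-11*
[col 2] --11
Prime implicants: --11, -000, 0-00, 00-1, 000-, 01-0, 011-
PI chart (minterm → PIs covering it):
  0 | -000,0-00,000-
  1 | 00-1,000-
  3 | --11,00-1
  4 | 0-00,01-0
  6 | 01-0,011-
  7 | --11,011-
  11 | --11  (sole → essential)
  15 | --11  (sole → essential)
Essential prime implicants: --11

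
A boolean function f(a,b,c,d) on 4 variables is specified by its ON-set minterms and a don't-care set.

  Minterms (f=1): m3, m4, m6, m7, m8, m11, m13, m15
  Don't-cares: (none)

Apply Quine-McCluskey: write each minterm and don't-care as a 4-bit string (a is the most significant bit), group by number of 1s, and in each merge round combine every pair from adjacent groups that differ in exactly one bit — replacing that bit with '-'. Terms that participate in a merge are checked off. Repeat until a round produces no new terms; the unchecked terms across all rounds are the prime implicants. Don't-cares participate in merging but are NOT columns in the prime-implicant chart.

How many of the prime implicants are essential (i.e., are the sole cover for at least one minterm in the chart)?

4

Round 0: 0011✓ 0100✓ 0110✓ 0111✓ 1000 1011✓ 1101✓ 1111✓
Round 1: -011✓ -111✓ 0-11✓ 01-0 011- 1-11✓ 11-1
Round 2: --11
PIs = {--11, 01-0, 011-, 1000, 11-1}
Coverage chart:
  m3: --11 ←essential
  m4: 01-0 ←essential
  m6: 01-0,011-
  m7: --11,011-
  m8: 1000 ←essential
  m11: --11 ←essential
  m13: 11-1 ←essential
  m15: --11,11-1
Essential: --11, 01-0, 1000, 11-1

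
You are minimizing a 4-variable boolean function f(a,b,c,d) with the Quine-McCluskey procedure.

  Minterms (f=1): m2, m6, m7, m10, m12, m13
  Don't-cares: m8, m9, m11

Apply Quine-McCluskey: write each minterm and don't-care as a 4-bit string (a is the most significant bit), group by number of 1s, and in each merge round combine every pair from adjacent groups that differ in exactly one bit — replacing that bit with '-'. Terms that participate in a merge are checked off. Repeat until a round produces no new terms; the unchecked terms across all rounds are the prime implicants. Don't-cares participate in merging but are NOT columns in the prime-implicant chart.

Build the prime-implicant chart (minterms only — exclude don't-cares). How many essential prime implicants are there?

2

size-2^0 implicants → 0010(✓)  0110(✓)  0111(✓)  1000(✓)  1001(✓)  1010(✓)  1011(✓)  1100(✓)  1101(✓)
size-2^1 implicants → -010  0-10  011-  1-00(✓)  1-01(✓)  10-0(✓)  10-1(✓)  100-(✓)  101-(✓)  110-(✓)
size-2^2 implicants → 1-0-  10--
Unchecked terms (primes): -010, 0-10, 011-, 1-0-, 10--
Minterm coverage:
  m2 ⊆ -010,0-10
  m6 ⊆ 0-10,011-
  m7 ⊆ 011- [E]
  m10 ⊆ -010,10--
  m12 ⊆ 1-0- [E]
  m13 ⊆ 1-0- [E]
E = {011-, 1-0-}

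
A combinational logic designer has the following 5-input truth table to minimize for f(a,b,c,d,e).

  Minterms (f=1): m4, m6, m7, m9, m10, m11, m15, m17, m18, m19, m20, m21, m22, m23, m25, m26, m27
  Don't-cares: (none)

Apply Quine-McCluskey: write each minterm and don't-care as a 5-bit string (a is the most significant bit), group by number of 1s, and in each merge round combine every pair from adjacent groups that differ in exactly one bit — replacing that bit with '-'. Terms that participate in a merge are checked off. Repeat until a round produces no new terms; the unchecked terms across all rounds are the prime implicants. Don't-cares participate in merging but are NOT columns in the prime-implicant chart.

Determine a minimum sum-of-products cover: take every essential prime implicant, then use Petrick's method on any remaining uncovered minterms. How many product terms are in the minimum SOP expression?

size-2^0 implicants → 00100(✓)  00110(✓)  00111(✓)  01001(✓)  01010(✓)  01011(✓)  01111(✓)  10001(✓)  10010(✓)  10011(✓)  10100(✓)  10101(✓)  10110(✓)  10111(✓)  11001(✓)  11010(✓)  11011(✓)
size-2^1 implicants → -0100(✓)  -0110(✓)  -0111(✓)  -1001(✓)  -1010(✓)  -1011(✓)  0-111  001-0(✓)  0011-(✓)  01-11  010-1(✓)  0101-(✓)  1-001(✓)  1-010(✓)  1-011(✓)  10-01(✓)  10-10(✓)  10-11(✓)  100-1(✓)  1001-(✓)  101-0(✓)  101-1(✓)  1010-(✓)  1011-(✓)  110-1(✓)  1101-(✓)
size-2^2 implicants → -01-0  -011-  -10-1  -101-  1-0-1  1-01-  10--1  10-1-  101--
Unchecked terms (primes): -01-0, -011-, -10-1, -101-, 0-111, 01-11, 1-0-1, 1-01-, 10--1, 10-1-, 101--
Minterm coverage:
  m4 ⊆ -01-0 [E]
  m6 ⊆ -01-0,-011-
  m7 ⊆ -011-,0-111
  m9 ⊆ -10-1 [E]
  m10 ⊆ -101- [E]
  m11 ⊆ -10-1,-101-,01-11
  m15 ⊆ 0-111,01-11
  m17 ⊆ 1-0-1,10--1
  m18 ⊆ 1-01-,10-1-
  m19 ⊆ 1-0-1,1-01-,10--1,10-1-
  m20 ⊆ -01-0,101--
  m21 ⊆ 10--1,101--
  m22 ⊆ -01-0,-011-,10-1-,101--
  m23 ⊆ -011-,10--1,10-1-,101--
  m25 ⊆ -10-1,1-0-1
  m26 ⊆ -101-,1-01-
  m27 ⊆ -10-1,-101-,1-0-1,1-01-
E = {-01-0, -10-1, -101-}
Petrick residual → 0-111, 1-01-, 10--1
Cover = b'ce' + bc'e + bc'd + a'cde + ac'd + ab'e  |cover|=6

6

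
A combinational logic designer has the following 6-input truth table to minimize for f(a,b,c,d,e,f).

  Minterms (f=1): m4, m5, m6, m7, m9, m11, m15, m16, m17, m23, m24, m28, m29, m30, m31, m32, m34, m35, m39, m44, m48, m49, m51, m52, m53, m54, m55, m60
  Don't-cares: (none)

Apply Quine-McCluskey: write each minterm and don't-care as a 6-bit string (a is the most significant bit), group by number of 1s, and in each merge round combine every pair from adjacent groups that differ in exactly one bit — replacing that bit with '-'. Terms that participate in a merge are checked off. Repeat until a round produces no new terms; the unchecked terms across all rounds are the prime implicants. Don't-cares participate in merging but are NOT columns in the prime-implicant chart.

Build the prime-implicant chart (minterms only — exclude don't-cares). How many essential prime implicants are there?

Round 0: 000100✓ 000101✓ 000110✓ 000111✓ 001001✓ 001011✓ 001111✓ 010000✓ 010001✓ 010111✓ 011000✓ 011100✓ 011101✓ 011110✓ 011111✓ 100000✓ 100010✓ 100011✓ 100111✓ 101100✓ 110000✓ 110001✓ 110011✓ 110100✓ 110101✓ 110110✓ 110111✓ 111100✓
Round 1: -00111✓ -10000✓ -10001✓ -10111✓ -11100 0-0111✓ 0-1111✓ 00-111✓ 0001-0✓ 0001-1✓ 00010-✓ 00011-✓ 001-11 0010-1 01-000 01-111✓ 01000-✓ 011-00 0111-0✓ 0111-1✓ 01110-✓ 01111-✓ 1-0000 1-0011✓ 1-0111✓ 1-1100 100-11✓ 1000-0 10001- 11-100 110-00✓ 110-01✓ 110-11✓ 1100-1✓ 11000-✓ 1101-0✓ 1101-1✓ 11010-✓ 11011-✓
Round 2: --0111 -1000- 0--111 0001-- 0111-- 1-0-11 110--1 110-0- 1101--
PIs = {--0111, -1000-, -11100, 0--111, 0001--, 001-11, 0010-1, 01-000, 011-00, 0111--, 1-0-11, 1-0000, 1-1100, 1000-0, 10001-, 11-100, 110--1, 110-0-, 1101--}
Coverage chart:
  m4: 0001-- ←essential
  m5: 0001-- ←essential
  m6: 0001-- ←essential
  m7: --0111,0--111,0001--
  m9: 0010-1 ←essential
  m11: 001-11,0010-1
  m15: 0--111,001-11
  m16: -1000-,01-000
  m17: -1000- ←essential
  m23: --0111,0--111
  m24: 01-000,011-00
  m28: -11100,011-00,0111--
  m29: 0111-- ←essential
  m30: 0111-- ←essential
  m31: 0--111,0111--
  m32: 1-0000,1000-0
  m34: 1000-0,10001-
  m35: 1-0-11,10001-
  m39: --0111,1-0-11
  m44: 1-1100 ←essential
  m48: -1000-,1-0000,110-0-
  m49: -1000-,110--1,110-0-
  m51: 1-0-11,110--1
  m52: 11-100,110-0-,1101--
  m53: 110--1,110-0-,1101--
  m54: 1101-- ←essential
  m55: --0111,1-0-11,110--1,1101--
  m60: -11100,1-1100,11-100
Essential: -1000-, 0001--, 0010-1, 0111--, 1-1100, 1101--

6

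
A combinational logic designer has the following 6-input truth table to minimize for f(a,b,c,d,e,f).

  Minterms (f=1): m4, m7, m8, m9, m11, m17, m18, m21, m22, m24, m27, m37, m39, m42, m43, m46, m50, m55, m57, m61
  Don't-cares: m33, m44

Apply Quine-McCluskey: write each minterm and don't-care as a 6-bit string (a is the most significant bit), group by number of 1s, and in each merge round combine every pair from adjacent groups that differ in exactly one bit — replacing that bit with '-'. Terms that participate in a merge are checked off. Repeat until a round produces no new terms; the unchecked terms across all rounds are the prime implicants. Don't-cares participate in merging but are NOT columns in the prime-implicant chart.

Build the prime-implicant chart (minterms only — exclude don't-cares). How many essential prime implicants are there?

9

[col 0] 000100, 000111*, 001000*, 001001*, 001011*, 010001*, 010010*, 010101*, 010110*, 011000*, 011011*, 100001*, 100101*, 100111*, 101010*, 101011*, 101100*, 101110*, 110010*, 110111*, 111001*, 111101*
[col 1] -00111, -01011, -10010, 0-1000, 0-1011, 0010-1, 00100-, 010-01, 010-10, 1-0111, 100-01, 1001-1, 101-10, 10101-, 1011-0, 111-01
Prime implicants: -00111, -01011, -10010, 0-1000, 0-1011, 000100, 0010-1, 00100-, 010-01, 010-10, 1-0111, 100-01, 1001-1, 101-10, 10101-, 1011-0, 111-01
PI chart (minterm → PIs covering it):
  4 | 000100  (sole → essential)
  7 | -00111  (sole → essential)
  8 | 0-1000,00100-
  9 | 0010-1,00100-
  11 | -01011,0-1011,0010-1
  17 | 010-01  (sole → essential)
  18 | -10010,010-10
  21 | 010-01  (sole → essential)
  22 | 010-10  (sole → essential)
  24 | 0-1000  (sole → essential)
  27 | 0-1011  (sole → essential)
  37 | 100-01,1001-1
  39 | -00111,1-0111,1001-1
  42 | 101-10,10101-
  43 | -01011,10101-
  46 | 101-10,1011-0
  50 | -10010  (sole → essential)
  55 | 1-0111  (sole → essential)
  57 | 111-01  (sole → essential)
  61 | 111-01  (sole → essential)
Essential prime implicants: -00111, -10010, 0-1000, 0-1011, 000100, 010-01, 010-10, 1-0111, 111-01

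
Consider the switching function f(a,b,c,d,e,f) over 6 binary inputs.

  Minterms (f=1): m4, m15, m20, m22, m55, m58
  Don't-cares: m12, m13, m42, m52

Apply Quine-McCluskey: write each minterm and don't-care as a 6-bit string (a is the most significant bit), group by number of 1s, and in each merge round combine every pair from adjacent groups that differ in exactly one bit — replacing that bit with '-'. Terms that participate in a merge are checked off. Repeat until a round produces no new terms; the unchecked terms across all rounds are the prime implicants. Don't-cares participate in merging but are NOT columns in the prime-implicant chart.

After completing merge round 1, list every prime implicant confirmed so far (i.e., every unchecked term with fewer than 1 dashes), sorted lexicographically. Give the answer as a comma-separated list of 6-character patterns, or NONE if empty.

size-2^0 implicants → 000100(✓)  001100(✓)  001101(✓)  001111(✓)  010100(✓)  010110(✓)  101010(✓)  110100(✓)  110111  111010(✓)
size-2^1 implicants → -10100  0-0100  00-100  0011-1  00110-  0101-0  1-1010
Unchecked terms (primes): -10100, 0-0100, 00-100, 0011-1, 00110-, 0101-0, 1-1010, 110111

110111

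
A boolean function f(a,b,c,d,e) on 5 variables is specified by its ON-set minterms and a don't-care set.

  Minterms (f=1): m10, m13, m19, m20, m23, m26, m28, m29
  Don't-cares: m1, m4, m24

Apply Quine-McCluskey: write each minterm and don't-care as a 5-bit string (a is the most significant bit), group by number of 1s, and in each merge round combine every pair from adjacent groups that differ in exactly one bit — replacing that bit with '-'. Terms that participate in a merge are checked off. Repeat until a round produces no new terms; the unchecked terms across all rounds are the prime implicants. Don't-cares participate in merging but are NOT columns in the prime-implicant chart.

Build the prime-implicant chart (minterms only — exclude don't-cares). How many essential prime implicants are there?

Round 0: 00001 00100✓ 01010✓ 01101✓ 10011✓ 10100✓ 10111✓ 11000✓ 11010✓ 11100✓ 11101✓
Round 1: -0100 -1010 -1101 1-100 10-11 11-00 110-0 1110-
PIs = {-0100, -1010, -1101, 00001, 1-100, 10-11, 11-00, 110-0, 1110-}
Coverage chart:
  m10: -1010 ←essential
  m13: -1101 ←essential
  m19: 10-11 ←essential
  m20: -0100,1-100
  m23: 10-11 ←essential
  m26: -1010,110-0
  m28: 1-100,11-00,1110-
  m29: -1101,1110-
Essential: -1010, -1101, 10-11

3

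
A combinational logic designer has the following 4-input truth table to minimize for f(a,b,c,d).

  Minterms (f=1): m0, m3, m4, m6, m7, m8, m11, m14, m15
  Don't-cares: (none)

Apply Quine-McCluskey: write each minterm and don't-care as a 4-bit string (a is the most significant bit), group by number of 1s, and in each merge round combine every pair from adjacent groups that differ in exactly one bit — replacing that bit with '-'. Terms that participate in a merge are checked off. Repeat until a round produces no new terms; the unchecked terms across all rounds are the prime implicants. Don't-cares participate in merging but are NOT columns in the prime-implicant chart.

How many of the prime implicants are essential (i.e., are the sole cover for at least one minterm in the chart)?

3

Round 0: 0000✓ 0011✓ 0100✓ 0110✓ 0111✓ 1000✓ 1011✓ 1110✓ 1111✓
Round 1: -000 -011✓ -110✓ -111✓ 0-00 0-11✓ 01-0 011-✓ 1-11✓ 111-✓
Round 2: --11 -11-
PIs = {--11, -000, -11-, 0-00, 01-0}
Coverage chart:
  m0: -000,0-00
  m3: --11 ←essential
  m4: 0-00,01-0
  m6: -11-,01-0
  m7: --11,-11-
  m8: -000 ←essential
  m11: --11 ←essential
  m14: -11- ←essential
  m15: --11,-11-
Essential: --11, -000, -11-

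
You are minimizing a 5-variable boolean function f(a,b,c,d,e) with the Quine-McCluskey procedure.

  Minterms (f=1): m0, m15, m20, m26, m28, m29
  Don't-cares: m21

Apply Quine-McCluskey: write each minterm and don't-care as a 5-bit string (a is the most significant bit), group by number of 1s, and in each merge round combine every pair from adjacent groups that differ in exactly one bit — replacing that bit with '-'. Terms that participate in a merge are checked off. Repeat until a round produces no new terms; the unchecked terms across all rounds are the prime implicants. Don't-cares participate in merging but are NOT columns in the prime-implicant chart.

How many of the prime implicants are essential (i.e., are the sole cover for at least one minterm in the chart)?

size-2^0 implicants → 00000  01111  10100(✓)  10101(✓)  11010  11100(✓)  11101(✓)
size-2^1 implicants → 1-100(✓)  1-101(✓)  1010-(✓)  1110-(✓)
size-2^2 implicants → 1-10-
Unchecked terms (primes): 00000, 01111, 1-10-, 11010
Minterm coverage:
  m0 ⊆ 00000 [E]
  m15 ⊆ 01111 [E]
  m20 ⊆ 1-10- [E]
  m26 ⊆ 11010 [E]
  m28 ⊆ 1-10- [E]
  m29 ⊆ 1-10- [E]
E = {00000, 01111, 1-10-, 11010}

4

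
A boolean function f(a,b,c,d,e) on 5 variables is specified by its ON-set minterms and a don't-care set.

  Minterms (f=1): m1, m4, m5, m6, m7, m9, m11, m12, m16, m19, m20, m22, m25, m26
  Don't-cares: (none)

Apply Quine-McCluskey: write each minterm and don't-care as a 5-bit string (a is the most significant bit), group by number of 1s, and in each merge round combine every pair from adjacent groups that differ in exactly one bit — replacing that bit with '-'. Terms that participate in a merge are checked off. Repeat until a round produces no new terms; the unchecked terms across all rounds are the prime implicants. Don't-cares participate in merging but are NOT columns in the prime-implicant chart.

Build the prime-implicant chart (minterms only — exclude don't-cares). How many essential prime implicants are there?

Round 0: 00001✓ 00100✓ 00101✓ 00110✓ 00111✓ 01001✓ 01011✓ 01100✓ 10000✓ 10011 10100✓ 10110✓ 11001✓ 11010
Round 1: -0100✓ -0110✓ -1001 0-001 0-100 00-01 001-0✓ 001-1✓ 0010-✓ 0011-✓ 010-1 10-00 101-0✓
Round 2: -01-0 001--
PIs = {-01-0, -1001, 0-001, 0-100, 00-01, 001--, 010-1, 10-00, 10011, 11010}
Coverage chart:
  m1: 0-001,00-01
  m4: -01-0,0-100,001--
  m5: 00-01,001--
  m6: -01-0,001--
  m7: 001-- ←essential
  m9: -1001,0-001,010-1
  m11: 010-1 ←essential
  m12: 0-100 ←essential
  m16: 10-00 ←essential
  m19: 10011 ←essential
  m20: -01-0,10-00
  m22: -01-0 ←essential
  m25: -1001 ←essential
  m26: 11010 ←essential
Essential: -01-0, -1001, 0-100, 001--, 010-1, 10-00, 10011, 11010

8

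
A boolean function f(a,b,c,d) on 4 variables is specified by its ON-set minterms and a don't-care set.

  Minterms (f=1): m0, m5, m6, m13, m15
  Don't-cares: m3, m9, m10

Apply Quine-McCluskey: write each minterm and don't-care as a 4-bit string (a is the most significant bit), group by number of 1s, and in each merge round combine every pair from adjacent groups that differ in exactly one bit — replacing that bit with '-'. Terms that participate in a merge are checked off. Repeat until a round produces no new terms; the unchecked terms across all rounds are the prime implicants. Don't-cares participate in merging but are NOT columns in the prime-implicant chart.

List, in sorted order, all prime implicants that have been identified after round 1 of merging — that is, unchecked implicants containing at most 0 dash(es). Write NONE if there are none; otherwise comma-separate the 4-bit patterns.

0000, 0011, 0110, 1010

size-2^0 implicants → 0000  0011  0101(✓)  0110  1001(✓)  1010  1101(✓)  1111(✓)
size-2^1 implicants → -101  1-01  11-1
Unchecked terms (primes): -101, 0000, 0011, 0110, 1-01, 1010, 11-1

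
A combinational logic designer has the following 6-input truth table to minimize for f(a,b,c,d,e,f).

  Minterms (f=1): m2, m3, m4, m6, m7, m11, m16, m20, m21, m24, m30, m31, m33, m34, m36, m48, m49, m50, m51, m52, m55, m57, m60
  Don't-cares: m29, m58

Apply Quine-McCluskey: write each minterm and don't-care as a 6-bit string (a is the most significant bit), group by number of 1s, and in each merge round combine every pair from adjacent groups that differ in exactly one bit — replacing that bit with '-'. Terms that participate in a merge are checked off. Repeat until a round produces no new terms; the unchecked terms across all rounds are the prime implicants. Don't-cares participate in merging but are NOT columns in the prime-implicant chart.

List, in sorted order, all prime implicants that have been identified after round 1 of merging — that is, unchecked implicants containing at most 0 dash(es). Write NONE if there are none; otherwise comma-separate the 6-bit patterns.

NONE

size-2^0 implicants → 000010(✓)  000011(✓)  000100(✓)  000110(✓)  000111(✓)  001011(✓)  010000(✓)  010100(✓)  010101(✓)  011000(✓)  011101(✓)  011110(✓)  011111(✓)  100001(✓)  100010(✓)  100100(✓)  110000(✓)  110001(✓)  110010(✓)  110011(✓)  110100(✓)  110111(✓)  111001(✓)  111010(✓)  111100(✓)
size-2^1 implicants → -00010  -00100(✓)  -10000(✓)  -10100(✓)  0-0100(✓)  00-011  000-10(✓)  000-11(✓)  00001-(✓)  0001-0  00011-(✓)  01-000  01-101  010-00(✓)  01010-  0111-1  01111-  1-0001  1-0010  1-0100(✓)  11-001  11-010  11-100  110-00(✓)  110-11  1100-0(✓)  1100-1(✓)  11000-(✓)  11001-(✓)
size-2^2 implicants → --0100  -10-00  000-1-  1100--
Unchecked terms (primes): --0100, -00010, -10-00, 00-011, 000-1-, 0001-0, 01-000, 01-101, 01010-, 0111-1, 01111-, 1-0001, 1-0010, 11-001, 11-010, 11-100, 110-11, 1100--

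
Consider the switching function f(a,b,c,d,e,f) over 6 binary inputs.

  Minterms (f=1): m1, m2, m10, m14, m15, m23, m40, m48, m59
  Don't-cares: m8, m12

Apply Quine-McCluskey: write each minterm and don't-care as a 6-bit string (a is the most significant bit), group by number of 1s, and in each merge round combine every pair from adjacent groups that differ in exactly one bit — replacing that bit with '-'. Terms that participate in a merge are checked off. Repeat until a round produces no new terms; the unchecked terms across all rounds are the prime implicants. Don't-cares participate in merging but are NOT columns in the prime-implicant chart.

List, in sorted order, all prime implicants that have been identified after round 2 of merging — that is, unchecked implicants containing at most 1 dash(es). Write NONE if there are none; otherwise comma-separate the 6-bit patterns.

Round 0: 000001 000010✓ 001000✓ 001010✓ 001100✓ 001110✓ 001111✓ 010111 101000✓ 110000 111011
Round 1: -01000 00-010 001-00✓ 001-10✓ 0010-0✓ 0011-0✓ 00111-
Round 2: 001--0
PIs = {-01000, 00-010, 000001, 001--0, 00111-, 010111, 110000, 111011}

-01000, 00-010, 000001, 00111-, 010111, 110000, 111011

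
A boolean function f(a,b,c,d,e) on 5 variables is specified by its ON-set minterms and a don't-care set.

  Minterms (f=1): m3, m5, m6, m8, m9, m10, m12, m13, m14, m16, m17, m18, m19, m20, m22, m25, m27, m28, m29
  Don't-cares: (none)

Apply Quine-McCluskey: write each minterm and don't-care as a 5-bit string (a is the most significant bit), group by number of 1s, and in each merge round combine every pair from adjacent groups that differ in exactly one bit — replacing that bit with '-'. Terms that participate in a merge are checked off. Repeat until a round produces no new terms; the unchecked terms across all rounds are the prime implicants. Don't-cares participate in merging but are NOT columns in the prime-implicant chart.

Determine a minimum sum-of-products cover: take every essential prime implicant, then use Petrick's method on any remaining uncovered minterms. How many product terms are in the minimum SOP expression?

8

[col 0] 00011*, 00101*, 00110*, 01000*, 01001*, 01010*, 01100*, 01101*, 01110*, 10000*, 10001*, 10010*, 10011*, 10100*, 10110*, 11001*, 11011*, 11100*, 11101*
[col 1] -0011, -0110, -1001*, -1100*, -1101*, 0-101, 0-110, 01-00*, 01-01*, 01-10*, 010-0*, 0100-*, 011-0*, 0110-*, 1-001*, 1-011*, 1-100, 10-00*, 10-10*, 100-0*, 100-1*, 1000-*, 1001-*, 101-0*, 11-01*, 110-1*, 1110-*
[col 2] -1-01, -110-, 01--0, 01-0-, 1-0-1, 10--0, 100--
Prime implicants: -0011, -0110, -1-01, -110-, 0-101, 0-110, 01--0, 01-0-, 1-0-1, 1-100, 10--0, 100--
PI chart (minterm → PIs covering it):
  3 | -0011  (sole → essential)
  5 | 0-101  (sole → essential)
  6 | -0110,0-110
  8 | 01--0,01-0-
  9 | -1-01,01-0-
  10 | 01--0  (sole → essential)
  12 | -110-,01--0,01-0-
  13 | -1-01,-110-,0-101,01-0-
  14 | 0-110,01--0
  16 | 10--0,100--
  17 | 1-0-1,100--
  18 | 10--0,100--
  19 | -0011,1-0-1,100--
  20 | 1-100,10--0
  22 | -0110,10--0
  25 | -1-01,1-0-1
  27 | 1-0-1  (sole → essential)
  28 | -110-,1-100
  29 | -1-01,-110-
Essential prime implicants: -0011, 0-101, 01--0, 1-0-1
Petrick residual → -0110, -1-01, -110-, 10--0
Minimum SOP uses 8 PIs: b'c'de + b'cde' + bd'e + bcd' + a'cd'e + a'be' + ac'e + ab'e'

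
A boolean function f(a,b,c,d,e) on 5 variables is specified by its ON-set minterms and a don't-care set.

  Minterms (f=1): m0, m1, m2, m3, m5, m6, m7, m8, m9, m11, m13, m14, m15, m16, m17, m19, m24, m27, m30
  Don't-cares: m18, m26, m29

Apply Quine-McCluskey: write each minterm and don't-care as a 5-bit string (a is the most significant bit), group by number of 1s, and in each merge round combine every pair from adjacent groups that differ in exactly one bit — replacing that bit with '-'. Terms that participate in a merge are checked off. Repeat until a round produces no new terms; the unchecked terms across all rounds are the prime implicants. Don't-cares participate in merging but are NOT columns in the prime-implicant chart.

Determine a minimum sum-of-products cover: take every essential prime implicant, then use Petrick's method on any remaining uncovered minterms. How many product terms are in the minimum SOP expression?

6

Round 0: 00000✓ 00001✓ 00010✓ 00011✓ 00101✓ 00110✓ 00111✓ 01000✓ 01001✓ 01011✓ 01101✓ 01110✓ 01111✓ 10000✓ 10001✓ 10010✓ 10011✓ 11000✓ 11010✓ 11011✓ 11101✓ 11110✓
Round 1: -0000✓ -0001✓ -0010✓ -0011✓ -1000✓ -1011✓ -1101 -1110 0-000✓ 0-001✓ 0-011✓ 0-101✓ 0-110✓ 0-111✓ 00-01✓ 00-10✓ 00-11✓ 000-0✓ 000-1✓ 0000-✓ 0001-✓ 001-1✓ 0011-✓ 01-01✓ 01-11✓ 010-1✓ 0100-✓ 011-1✓ 0111-✓ 1-000✓ 1-010✓ 1-011✓ 100-0✓ 100-1✓ 1000-✓ 1001-✓ 11-10 110-0✓ 1101-✓
Round 2: --000 --011 -00-0✓ -00-1✓ -000-✓ -001-✓ 0--01✓ 0--11✓ 0-0-1✓ 0-00- 0-1-1✓ 0-11- 00--1✓ 00-1- 000--✓ 01--1✓ 1-0-0 1-01- 100--✓
Round 3: -00-- 0---1
PIs = {--000, --011, -00--, -1101, -1110, 0---1, 0-00-, 0-11-, 00-1-, 1-0-0, 1-01-, 11-10}
Coverage chart:
  m0: --000,-00--,0-00-
  m1: -00--,0---1,0-00-
  m2: -00--,00-1-
  m3: --011,-00--,0---1,00-1-
  m5: 0---1 ←essential
  m6: 0-11-,00-1-
  m7: 0---1,0-11-,00-1-
  m8: --000,0-00-
  m9: 0---1,0-00-
  m11: --011,0---1
  m13: -1101,0---1
  m14: -1110,0-11-
  m15: 0---1,0-11-
  m16: --000,-00--,1-0-0
  m17: -00-- ←essential
  m19: --011,-00--,1-01-
  m24: --000,1-0-0
  m27: --011,1-01-
  m30: -1110,11-10
Essential: -00--, 0---1
Petrick residual → --000, --011, -1110, 0-11-
Min cover (6 terms): c'd'e' + c'de + b'c' + bcde' + a'e + a'cd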